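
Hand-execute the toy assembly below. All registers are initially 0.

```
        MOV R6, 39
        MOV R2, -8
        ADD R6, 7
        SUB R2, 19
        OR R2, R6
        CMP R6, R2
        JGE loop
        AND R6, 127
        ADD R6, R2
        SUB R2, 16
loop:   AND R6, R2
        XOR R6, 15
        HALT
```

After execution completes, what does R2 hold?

-17

MOV R6, 39 → R6=39
MOV R2, -8 → R2=-8
ADD R6, 7 → R6=39+7=46
SUB R2, 19 → R2=(-8)-19=-27
OR R2, R6 → R2=(-27)|46=-17
CMP R6, R2  (cmp 46,-17)
JGE loop: taken
AND R6, R2 → R6=46&(-17)=46
XOR R6, 15 → R6=46^15=33
halt.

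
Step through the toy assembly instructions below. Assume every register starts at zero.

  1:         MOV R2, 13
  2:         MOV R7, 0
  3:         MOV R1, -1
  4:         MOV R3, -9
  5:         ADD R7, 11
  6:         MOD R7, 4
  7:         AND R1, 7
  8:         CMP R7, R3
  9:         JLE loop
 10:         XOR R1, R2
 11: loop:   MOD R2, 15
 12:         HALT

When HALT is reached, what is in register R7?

3

MOV R2, 13 → R2=13
MOV R7, 0 → R7=0
MOV R1, -1 → R1=-1
MOV R3, -9 → R3=-9
ADD R7, 11 → R7=0+11=11
MOD R7, 4 → R7=11%4=3
AND R1, 7 → R1=(-1)&7=7
CMP R7, R3  (cmp 3,-9)
JLE loop: not taken
XOR R1, R2 → R1=7^13=10
MOD R2, 15 → R2=13%15=13
halt.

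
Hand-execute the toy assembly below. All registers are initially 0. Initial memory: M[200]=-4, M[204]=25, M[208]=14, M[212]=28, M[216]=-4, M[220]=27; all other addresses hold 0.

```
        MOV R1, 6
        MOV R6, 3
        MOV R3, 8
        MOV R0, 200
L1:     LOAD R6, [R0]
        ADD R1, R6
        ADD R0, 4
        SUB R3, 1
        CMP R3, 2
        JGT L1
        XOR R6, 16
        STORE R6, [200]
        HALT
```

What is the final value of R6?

11

MOV R1, 6 → R1=6
MOV R6, 3 → R6=3
MOV R3, 8 → R3=8
MOV R0, 200 → R0=200
LOAD R6, [R0] → R6=M[200]=-4
ADD R1, R6 → R1=6+(-4)=2
ADD R0, 4 → R0=200+4=204
SUB R3, 1 → R3=8-1=7
CMP R3, 2  (cmp 7,2)
JGT L1: taken
LOAD R6, [R0] → R6=M[204]=25
ADD R1, R6 → R1=2+25=27
ADD R0, 4 → R0=204+4=208
SUB R3, 1 → R3=7-1=6
CMP R3, 2  (cmp 6,2)
JGT L1: taken
LOAD R6, [R0] → R6=M[208]=14
ADD R1, R6 → R1=27+14=41
ADD R0, 4 → R0=208+4=212
SUB R3, 1 → R3=6-1=5
CMP R3, 2  (cmp 5,2)
JGT L1: taken
LOAD R6, [R0] → R6=M[212]=28
ADD R1, R6 → R1=41+28=69
ADD R0, 4 → R0=212+4=216
SUB R3, 1 → R3=5-1=4
CMP R3, 2  (cmp 4,2)
JGT L1: taken
LOAD R6, [R0] → R6=M[216]=-4
ADD R1, R6 → R1=69+(-4)=65
ADD R0, 4 → R0=216+4=220
SUB R3, 1 → R3=4-1=3
CMP R3, 2  (cmp 3,2)
JGT L1: taken
LOAD R6, [R0] → R6=M[220]=27
ADD R1, R6 → R1=65+27=92
ADD R0, 4 → R0=220+4=224
SUB R3, 1 → R3=3-1=2
CMP R3, 2  (cmp 2,2)
JGT L1: not taken
XOR R6, 16 → R6=27^16=11
STORE R6, [200] → M[200]=11
halt.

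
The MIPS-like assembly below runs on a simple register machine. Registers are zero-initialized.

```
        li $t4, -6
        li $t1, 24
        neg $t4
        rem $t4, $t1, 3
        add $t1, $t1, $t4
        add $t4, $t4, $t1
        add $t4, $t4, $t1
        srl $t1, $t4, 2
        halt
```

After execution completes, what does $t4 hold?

li $t4, -6 → $t4=-6
li $t1, 24 → $t1=24
neg $t4 → $t4=-(-6)=6
rem $t4, $t1, 3 → $t4=24%3=0
add $t1, $t1, $t4 → $t1=24+0=24
add $t4, $t4, $t1 → $t4=0+24=24
add $t4, $t4, $t1 → $t4=24+24=48
srl $t1, $t4, 2 → $t1=48>>2=12
halt.

48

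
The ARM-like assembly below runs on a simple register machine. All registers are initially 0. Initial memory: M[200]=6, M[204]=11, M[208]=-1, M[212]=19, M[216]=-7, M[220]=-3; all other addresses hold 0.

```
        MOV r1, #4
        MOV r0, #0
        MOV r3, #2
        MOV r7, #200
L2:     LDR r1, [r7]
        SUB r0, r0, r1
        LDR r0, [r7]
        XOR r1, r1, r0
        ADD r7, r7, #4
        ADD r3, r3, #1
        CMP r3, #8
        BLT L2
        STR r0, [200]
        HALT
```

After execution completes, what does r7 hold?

r1=4
r0=0
r3=2
r7=200
r1=M[200]=6
r0=0-6=-6
r0=M[200]=6
r1=6^6=0
r7=200+4=204
r3=2+1=3
CMP r3, #8  (cmp 3,8)
BLT L2: taken
r1=M[204]=11
r0=6-11=-5
r0=M[204]=11
r1=11^11=0
r7=204+4=208
r3=3+1=4
CMP r3, #8  (cmp 4,8)
BLT L2: taken
r1=M[208]=-1
r0=11-(-1)=12
r0=M[208]=-1
r1=(-1)^(-1)=0
r7=208+4=212
r3=4+1=5
CMP r3, #8  (cmp 5,8)
BLT L2: taken
r1=M[212]=19
r0=(-1)-19=-20
r0=M[212]=19
r1=19^19=0
r7=212+4=216
r3=5+1=6
CMP r3, #8  (cmp 6,8)
BLT L2: taken
r1=M[216]=-7
r0=19-(-7)=26
r0=M[216]=-7
r1=(-7)^(-7)=0
r7=216+4=220
r3=6+1=7
CMP r3, #8  (cmp 7,8)
BLT L2: taken
r1=M[220]=-3
r0=(-7)-(-3)=-4
r0=M[220]=-3
r1=(-3)^(-3)=0
r7=220+4=224
r3=7+1=8
CMP r3, #8  (cmp 8,8)
BLT L2: not taken
STR r0, [200] → M[200]=-3
halt.

224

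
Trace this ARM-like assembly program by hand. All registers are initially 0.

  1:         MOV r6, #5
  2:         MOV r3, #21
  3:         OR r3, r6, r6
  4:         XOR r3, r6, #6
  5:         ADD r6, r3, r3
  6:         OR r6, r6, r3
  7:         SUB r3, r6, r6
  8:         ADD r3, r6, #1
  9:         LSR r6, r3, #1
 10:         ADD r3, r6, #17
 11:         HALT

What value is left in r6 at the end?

after MOV r6, #5: r6=5
after MOV r3, #21: r3=21
after OR r3, r6, r6: r3=5|5=5
after XOR r3, r6, #6: r3=5^6=3
after ADD r6, r3, r3: r6=3+3=6
after OR r6, r6, r3: r6=6|3=7
after SUB r3, r6, r6: r3=7-7=0
after ADD r3, r6, #1: r3=7+1=8
after LSR r6, r3, #1: r6=8>>1=4
after ADD r3, r6, #17: r3=4+17=21
halt.

4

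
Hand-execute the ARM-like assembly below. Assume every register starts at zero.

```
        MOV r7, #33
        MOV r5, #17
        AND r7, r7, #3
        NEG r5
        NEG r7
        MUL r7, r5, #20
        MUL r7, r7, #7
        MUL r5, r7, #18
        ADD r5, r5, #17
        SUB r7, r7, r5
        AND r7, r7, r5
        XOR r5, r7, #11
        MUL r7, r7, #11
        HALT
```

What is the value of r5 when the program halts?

6322

r7=33
r5=17
r7=33&3=1
r5=-(17)=-17
r7=-(1)=-1
r7=(-17)*20=-340
r7=(-340)*7=-2380
r5=(-2380)*18=-42840
r5=(-42840)+17=-42823
r7=(-2380)-(-42823)=40443
r7=40443&(-42823)=6329
r5=6329^11=6322
r7=6329*11=69619
halt.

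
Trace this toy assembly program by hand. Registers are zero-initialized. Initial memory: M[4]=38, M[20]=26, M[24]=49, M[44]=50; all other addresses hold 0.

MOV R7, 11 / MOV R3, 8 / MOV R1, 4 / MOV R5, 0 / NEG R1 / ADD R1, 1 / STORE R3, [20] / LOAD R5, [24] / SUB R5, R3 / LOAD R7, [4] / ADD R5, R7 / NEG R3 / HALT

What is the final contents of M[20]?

8

MOV R7, 11 → R7=11
MOV R3, 8 → R3=8
MOV R1, 4 → R1=4
MOV R5, 0 → R5=0
NEG R1 → R1=-(4)=-4
ADD R1, 1 → R1=(-4)+1=-3
STORE R3, [20] → M[20]=8
LOAD R5, [24] → R5=M[24]=49
SUB R5, R3 → R5=49-8=41
LOAD R7, [4] → R7=M[4]=38
ADD R5, R7 → R5=41+38=79
NEG R3 → R3=-(8)=-8
halt.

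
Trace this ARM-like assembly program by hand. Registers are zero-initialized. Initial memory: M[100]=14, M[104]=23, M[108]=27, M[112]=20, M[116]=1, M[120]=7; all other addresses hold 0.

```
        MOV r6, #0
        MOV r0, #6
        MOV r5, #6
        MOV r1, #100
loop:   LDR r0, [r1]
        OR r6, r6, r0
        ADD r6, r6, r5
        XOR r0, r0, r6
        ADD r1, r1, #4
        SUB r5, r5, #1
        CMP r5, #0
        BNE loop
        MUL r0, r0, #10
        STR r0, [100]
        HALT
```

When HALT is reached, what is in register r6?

r6=0
r0=6
r5=6
r1=100
r0=M[100]=14
r6=0|14=14
r6=14+6=20
r0=14^20=26
r1=100+4=104
r5=6-1=5
CMP r5, #0  (cmp 5,0)
BNE loop: taken
r0=M[104]=23
r6=20|23=23
r6=23+5=28
r0=23^28=11
r1=104+4=108
r5=5-1=4
CMP r5, #0  (cmp 4,0)
BNE loop: taken
r0=M[108]=27
r6=28|27=31
r6=31+4=35
r0=27^35=56
r1=108+4=112
r5=4-1=3
CMP r5, #0  (cmp 3,0)
BNE loop: taken
r0=M[112]=20
r6=35|20=55
r6=55+3=58
r0=20^58=46
r1=112+4=116
r5=3-1=2
CMP r5, #0  (cmp 2,0)
BNE loop: taken
r0=M[116]=1
r6=58|1=59
r6=59+2=61
r0=1^61=60
r1=116+4=120
r5=2-1=1
CMP r5, #0  (cmp 1,0)
BNE loop: taken
r0=M[120]=7
r6=61|7=63
r6=63+1=64
r0=7^64=71
r1=120+4=124
r5=1-1=0
CMP r5, #0  (cmp 0,0)
BNE loop: not taken
r0=71*10=710
STR r0, [100] → M[100]=710
halt.

64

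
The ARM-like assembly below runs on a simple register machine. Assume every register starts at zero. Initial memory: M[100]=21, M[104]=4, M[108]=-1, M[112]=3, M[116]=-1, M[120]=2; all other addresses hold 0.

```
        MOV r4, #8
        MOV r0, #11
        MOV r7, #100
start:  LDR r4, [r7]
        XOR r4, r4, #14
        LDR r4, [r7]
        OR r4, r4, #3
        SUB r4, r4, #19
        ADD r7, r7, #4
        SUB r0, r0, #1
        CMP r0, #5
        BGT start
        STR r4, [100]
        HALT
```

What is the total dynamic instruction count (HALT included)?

after MOV r4, #8: r4=8
after MOV r0, #11: r0=11
after MOV r7, #100: r7=100
after LDR r4, [r7]: r4=M[100]=21
after XOR r4, r4, #14: r4=21^14=27
after LDR r4, [r7]: r4=M[100]=21
after OR r4, r4, #3: r4=21|3=23
after SUB r4, r4, #19: r4=23-19=4
after ADD r7, r7, #4: r7=100+4=104
after SUB r0, r0, #1: r0=11-1=10
CMP r0, #5  (cmp 10,5)
BGT start: taken
after LDR r4, [r7]: r4=M[104]=4
after XOR r4, r4, #14: r4=4^14=10
after LDR r4, [r7]: r4=M[104]=4
after OR r4, r4, #3: r4=4|3=7
after SUB r4, r4, #19: r4=7-19=-12
after ADD r7, r7, #4: r7=104+4=108
after SUB r0, r0, #1: r0=10-1=9
CMP r0, #5  (cmp 9,5)
BGT start: taken
after LDR r4, [r7]: r4=M[108]=-1
after XOR r4, r4, #14: r4=(-1)^14=-15
after LDR r4, [r7]: r4=M[108]=-1
after OR r4, r4, #3: r4=(-1)|3=-1
after SUB r4, r4, #19: r4=(-1)-19=-20
after ADD r7, r7, #4: r7=108+4=112
after SUB r0, r0, #1: r0=9-1=8
CMP r0, #5  (cmp 8,5)
BGT start: taken
after LDR r4, [r7]: r4=M[112]=3
after XOR r4, r4, #14: r4=3^14=13
after LDR r4, [r7]: r4=M[112]=3
after OR r4, r4, #3: r4=3|3=3
after SUB r4, r4, #19: r4=3-19=-16
after ADD r7, r7, #4: r7=112+4=116
after SUB r0, r0, #1: r0=8-1=7
CMP r0, #5  (cmp 7,5)
BGT start: taken
after LDR r4, [r7]: r4=M[116]=-1
after XOR r4, r4, #14: r4=(-1)^14=-15
after LDR r4, [r7]: r4=M[116]=-1
after OR r4, r4, #3: r4=(-1)|3=-1
after SUB r4, r4, #19: r4=(-1)-19=-20
after ADD r7, r7, #4: r7=116+4=120
after SUB r0, r0, #1: r0=7-1=6
CMP r0, #5  (cmp 6,5)
BGT start: taken
after LDR r4, [r7]: r4=M[120]=2
after XOR r4, r4, #14: r4=2^14=12
after LDR r4, [r7]: r4=M[120]=2
after OR r4, r4, #3: r4=2|3=3
after SUB r4, r4, #19: r4=3-19=-16
after ADD r7, r7, #4: r7=120+4=124
after SUB r0, r0, #1: r0=6-1=5
CMP r0, #5  (cmp 5,5)
BGT start: not taken
STR r4, [100] → M[100]=-16
halt.
Total executed instructions: 59.

59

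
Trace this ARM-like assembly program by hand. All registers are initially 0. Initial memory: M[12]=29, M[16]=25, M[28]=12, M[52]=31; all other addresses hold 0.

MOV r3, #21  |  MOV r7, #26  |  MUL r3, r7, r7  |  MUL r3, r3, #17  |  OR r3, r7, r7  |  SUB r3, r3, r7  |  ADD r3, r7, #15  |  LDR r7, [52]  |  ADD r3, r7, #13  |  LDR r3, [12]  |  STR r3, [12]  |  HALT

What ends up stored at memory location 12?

MOV r3, #21 → r3=21
MOV r7, #26 → r7=26
MUL r3, r7, r7 → r3=26*26=676
MUL r3, r3, #17 → r3=676*17=11492
OR r3, r7, r7 → r3=26|26=26
SUB r3, r3, r7 → r3=26-26=0
ADD r3, r7, #15 → r3=26+15=41
LDR r7, [52] → r7=M[52]=31
ADD r3, r7, #13 → r3=31+13=44
LDR r3, [12] → r3=M[12]=29
STR r3, [12] → M[12]=29
halt.

29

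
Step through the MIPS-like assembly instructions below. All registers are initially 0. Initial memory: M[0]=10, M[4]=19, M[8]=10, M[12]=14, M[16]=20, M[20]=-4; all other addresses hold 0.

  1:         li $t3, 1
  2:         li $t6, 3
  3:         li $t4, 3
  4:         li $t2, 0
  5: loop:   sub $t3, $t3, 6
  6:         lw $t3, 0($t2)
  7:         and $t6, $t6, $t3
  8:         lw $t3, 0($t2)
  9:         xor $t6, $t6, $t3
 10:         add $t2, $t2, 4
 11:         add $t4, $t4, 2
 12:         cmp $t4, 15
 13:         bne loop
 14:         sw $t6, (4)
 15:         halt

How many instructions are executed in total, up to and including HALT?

60

li $t3, 1 → $t3=1
li $t6, 3 → $t6=3
li $t4, 3 → $t4=3
li $t2, 0 → $t2=0
sub $t3, $t3, 6 → $t3=1-6=-5
lw $t3, 0($t2) → $t3=M[0]=10
and $t6, $t6, $t3 → $t6=3&10=2
lw $t3, 0($t2) → $t3=M[0]=10
xor $t6, $t6, $t3 → $t6=2^10=8
add $t2, $t2, 4 → $t2=0+4=4
add $t4, $t4, 2 → $t4=3+2=5
cmp $t4, 15  (cmp 5,15)
bne loop: taken
sub $t3, $t3, 6 → $t3=10-6=4
lw $t3, 0($t2) → $t3=M[4]=19
and $t6, $t6, $t3 → $t6=8&19=0
lw $t3, 0($t2) → $t3=M[4]=19
xor $t6, $t6, $t3 → $t6=0^19=19
add $t2, $t2, 4 → $t2=4+4=8
add $t4, $t4, 2 → $t4=5+2=7
cmp $t4, 15  (cmp 7,15)
bne loop: taken
sub $t3, $t3, 6 → $t3=19-6=13
lw $t3, 0($t2) → $t3=M[8]=10
and $t6, $t6, $t3 → $t6=19&10=2
lw $t3, 0($t2) → $t3=M[8]=10
xor $t6, $t6, $t3 → $t6=2^10=8
add $t2, $t2, 4 → $t2=8+4=12
add $t4, $t4, 2 → $t4=7+2=9
cmp $t4, 15  (cmp 9,15)
bne loop: taken
sub $t3, $t3, 6 → $t3=10-6=4
lw $t3, 0($t2) → $t3=M[12]=14
and $t6, $t6, $t3 → $t6=8&14=8
lw $t3, 0($t2) → $t3=M[12]=14
xor $t6, $t6, $t3 → $t6=8^14=6
add $t2, $t2, 4 → $t2=12+4=16
add $t4, $t4, 2 → $t4=9+2=11
cmp $t4, 15  (cmp 11,15)
bne loop: taken
sub $t3, $t3, 6 → $t3=14-6=8
lw $t3, 0($t2) → $t3=M[16]=20
and $t6, $t6, $t3 → $t6=6&20=4
lw $t3, 0($t2) → $t3=M[16]=20
xor $t6, $t6, $t3 → $t6=4^20=16
add $t2, $t2, 4 → $t2=16+4=20
add $t4, $t4, 2 → $t4=11+2=13
cmp $t4, 15  (cmp 13,15)
bne loop: taken
sub $t3, $t3, 6 → $t3=20-6=14
lw $t3, 0($t2) → $t3=M[20]=-4
and $t6, $t6, $t3 → $t6=16&(-4)=16
lw $t3, 0($t2) → $t3=M[20]=-4
xor $t6, $t6, $t3 → $t6=16^(-4)=-20
add $t2, $t2, 4 → $t2=20+4=24
add $t4, $t4, 2 → $t4=13+2=15
cmp $t4, 15  (cmp 15,15)
bne loop: not taken
sw $t6, (4) → M[4]=-20
halt.
Total executed instructions: 60.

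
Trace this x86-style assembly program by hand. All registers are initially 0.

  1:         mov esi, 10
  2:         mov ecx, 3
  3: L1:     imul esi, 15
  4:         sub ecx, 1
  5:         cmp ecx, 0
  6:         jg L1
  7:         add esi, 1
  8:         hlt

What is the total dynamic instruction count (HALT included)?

16

esi=10
ecx=3
esi=10*15=150
ecx=3-1=2
cmp ecx, 0  (cmp 2,0)
jg L1: taken
esi=150*15=2250
ecx=2-1=1
cmp ecx, 0  (cmp 1,0)
jg L1: taken
esi=2250*15=33750
ecx=1-1=0
cmp ecx, 0  (cmp 0,0)
jg L1: not taken
esi=33750+1=33751
halt.
Total executed instructions: 16.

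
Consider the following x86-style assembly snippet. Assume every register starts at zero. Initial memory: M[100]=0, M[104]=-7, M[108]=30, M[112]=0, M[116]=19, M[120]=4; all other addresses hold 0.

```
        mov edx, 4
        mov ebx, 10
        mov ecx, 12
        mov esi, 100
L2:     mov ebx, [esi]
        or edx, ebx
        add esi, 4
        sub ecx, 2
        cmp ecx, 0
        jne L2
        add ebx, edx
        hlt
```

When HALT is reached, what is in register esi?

124

after mov edx, 4: edx=4
after mov ebx, 10: ebx=10
after mov ecx, 12: ecx=12
after mov esi, 100: esi=100
after mov ebx, [esi]: ebx=M[100]=0
after or edx, ebx: edx=4|0=4
after add esi, 4: esi=100+4=104
after sub ecx, 2: ecx=12-2=10
cmp ecx, 0  (cmp 10,0)
jne L2: taken
after mov ebx, [esi]: ebx=M[104]=-7
after or edx, ebx: edx=4|(-7)=-3
after add esi, 4: esi=104+4=108
after sub ecx, 2: ecx=10-2=8
cmp ecx, 0  (cmp 8,0)
jne L2: taken
after mov ebx, [esi]: ebx=M[108]=30
after or edx, ebx: edx=(-3)|30=-1
after add esi, 4: esi=108+4=112
after sub ecx, 2: ecx=8-2=6
cmp ecx, 0  (cmp 6,0)
jne L2: taken
after mov ebx, [esi]: ebx=M[112]=0
after or edx, ebx: edx=(-1)|0=-1
after add esi, 4: esi=112+4=116
after sub ecx, 2: ecx=6-2=4
cmp ecx, 0  (cmp 4,0)
jne L2: taken
after mov ebx, [esi]: ebx=M[116]=19
after or edx, ebx: edx=(-1)|19=-1
after add esi, 4: esi=116+4=120
after sub ecx, 2: ecx=4-2=2
cmp ecx, 0  (cmp 2,0)
jne L2: taken
after mov ebx, [esi]: ebx=M[120]=4
after or edx, ebx: edx=(-1)|4=-1
after add esi, 4: esi=120+4=124
after sub ecx, 2: ecx=2-2=0
cmp ecx, 0  (cmp 0,0)
jne L2: not taken
after add ebx, edx: ebx=4+(-1)=3
halt.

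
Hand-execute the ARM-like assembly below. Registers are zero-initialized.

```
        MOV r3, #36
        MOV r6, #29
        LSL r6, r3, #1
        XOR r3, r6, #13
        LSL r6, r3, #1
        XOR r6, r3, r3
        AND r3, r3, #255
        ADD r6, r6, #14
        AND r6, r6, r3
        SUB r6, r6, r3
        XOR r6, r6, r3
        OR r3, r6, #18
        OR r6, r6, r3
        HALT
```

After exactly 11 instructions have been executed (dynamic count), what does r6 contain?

-6

after MOV r3, #36: r3=36
after MOV r6, #29: r6=29
after LSL r6, r3, #1: r6=36<<1=72
after XOR r3, r6, #13: r3=72^13=69
after LSL r6, r3, #1: r6=69<<1=138
after XOR r6, r3, r3: r6=69^69=0
after AND r3, r3, #255: r3=69&255=69
after ADD r6, r6, #14: r6=0+14=14
after AND r6, r6, r3: r6=14&69=4
after SUB r6, r6, r3: r6=4-69=-65
after XOR r6, r6, r3: r6=(-65)^69=-6
After step 11: r6 = -6.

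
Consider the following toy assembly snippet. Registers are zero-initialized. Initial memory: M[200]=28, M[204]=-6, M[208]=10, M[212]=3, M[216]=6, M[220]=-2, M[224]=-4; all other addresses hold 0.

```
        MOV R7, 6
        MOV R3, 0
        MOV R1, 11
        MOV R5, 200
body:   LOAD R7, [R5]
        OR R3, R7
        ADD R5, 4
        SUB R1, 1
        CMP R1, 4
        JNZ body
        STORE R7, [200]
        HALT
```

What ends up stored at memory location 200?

R7=6
R3=0
R1=11
R5=200
R7=M[200]=28
R3=0|28=28
R5=200+4=204
R1=11-1=10
CMP R1, 4  (cmp 10,4)
JNZ body: taken
R7=M[204]=-6
R3=28|(-6)=-2
R5=204+4=208
R1=10-1=9
CMP R1, 4  (cmp 9,4)
JNZ body: taken
R7=M[208]=10
R3=(-2)|10=-2
R5=208+4=212
R1=9-1=8
CMP R1, 4  (cmp 8,4)
JNZ body: taken
R7=M[212]=3
R3=(-2)|3=-1
R5=212+4=216
R1=8-1=7
CMP R1, 4  (cmp 7,4)
JNZ body: taken
R7=M[216]=6
R3=(-1)|6=-1
R5=216+4=220
R1=7-1=6
CMP R1, 4  (cmp 6,4)
JNZ body: taken
R7=M[220]=-2
R3=(-1)|(-2)=-1
R5=220+4=224
R1=6-1=5
CMP R1, 4  (cmp 5,4)
JNZ body: taken
R7=M[224]=-4
R3=(-1)|(-4)=-1
R5=224+4=228
R1=5-1=4
CMP R1, 4  (cmp 4,4)
JNZ body: not taken
STORE R7, [200] → M[200]=-4
halt.

-4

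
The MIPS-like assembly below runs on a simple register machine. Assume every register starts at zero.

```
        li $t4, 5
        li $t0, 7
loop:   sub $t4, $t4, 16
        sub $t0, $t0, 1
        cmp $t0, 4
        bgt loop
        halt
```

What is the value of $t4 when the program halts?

-43

$t4=5
$t0=7
$t4=5-16=-11
$t0=7-1=6
cmp $t0, 4  (cmp 6,4)
bgt loop: taken
$t4=(-11)-16=-27
$t0=6-1=5
cmp $t0, 4  (cmp 5,4)
bgt loop: taken
$t4=(-27)-16=-43
$t0=5-1=4
cmp $t0, 4  (cmp 4,4)
bgt loop: not taken
halt.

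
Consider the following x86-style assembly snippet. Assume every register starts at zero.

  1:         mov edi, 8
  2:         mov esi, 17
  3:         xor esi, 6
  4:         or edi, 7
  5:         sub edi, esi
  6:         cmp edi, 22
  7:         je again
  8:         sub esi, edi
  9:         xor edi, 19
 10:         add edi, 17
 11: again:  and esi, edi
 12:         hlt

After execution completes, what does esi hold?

28

edi=8
esi=17
esi=17^6=23
edi=8|7=15
edi=15-23=-8
cmp edi, 22  (cmp -8,22)
je again: not taken
esi=23-(-8)=31
edi=(-8)^19=-21
edi=(-21)+17=-4
esi=31&(-4)=28
halt.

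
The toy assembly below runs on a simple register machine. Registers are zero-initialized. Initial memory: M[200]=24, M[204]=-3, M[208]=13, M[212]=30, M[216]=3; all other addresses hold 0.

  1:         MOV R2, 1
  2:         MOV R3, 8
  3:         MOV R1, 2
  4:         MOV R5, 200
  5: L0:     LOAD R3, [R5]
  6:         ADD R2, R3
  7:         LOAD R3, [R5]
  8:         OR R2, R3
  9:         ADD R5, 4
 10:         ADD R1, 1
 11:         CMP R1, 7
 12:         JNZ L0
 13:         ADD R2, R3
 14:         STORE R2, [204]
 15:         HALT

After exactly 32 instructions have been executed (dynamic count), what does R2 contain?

63

R2=1
R3=8
R1=2
R5=200
R3=M[200]=24
R2=1+24=25
R3=M[200]=24
R2=25|24=25
R5=200+4=204
R1=2+1=3
CMP R1, 7  (cmp 3,7)
JNZ L0: taken
R3=M[204]=-3
R2=25+(-3)=22
R3=M[204]=-3
R2=22|(-3)=-1
R5=204+4=208
R1=3+1=4
CMP R1, 7  (cmp 4,7)
JNZ L0: taken
R3=M[208]=13
R2=(-1)+13=12
R3=M[208]=13
R2=12|13=13
R5=208+4=212
R1=4+1=5
CMP R1, 7  (cmp 5,7)
JNZ L0: taken
R3=M[212]=30
R2=13+30=43
R3=M[212]=30
R2=43|30=63
After step 32: R2 = 63.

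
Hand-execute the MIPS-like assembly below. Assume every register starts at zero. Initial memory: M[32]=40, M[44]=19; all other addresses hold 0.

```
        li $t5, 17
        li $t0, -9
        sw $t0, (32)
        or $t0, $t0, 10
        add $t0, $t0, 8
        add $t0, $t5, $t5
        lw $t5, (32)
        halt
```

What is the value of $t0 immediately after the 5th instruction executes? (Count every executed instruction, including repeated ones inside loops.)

7

li $t5, 17 → $t5=17
li $t0, -9 → $t0=-9
sw $t0, (32) → M[32]=-9
or $t0, $t0, 10 → $t0=(-9)|10=-1
add $t0, $t0, 8 → $t0=(-1)+8=7
After step 5: $t0 = 7.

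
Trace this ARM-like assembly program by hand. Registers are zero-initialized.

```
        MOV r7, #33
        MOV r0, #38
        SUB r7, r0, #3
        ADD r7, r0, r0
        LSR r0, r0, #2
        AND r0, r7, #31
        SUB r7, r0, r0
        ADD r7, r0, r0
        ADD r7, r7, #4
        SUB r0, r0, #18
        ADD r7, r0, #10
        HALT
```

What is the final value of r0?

after MOV r7, #33: r7=33
after MOV r0, #38: r0=38
after SUB r7, r0, #3: r7=38-3=35
after ADD r7, r0, r0: r7=38+38=76
after LSR r0, r0, #2: r0=38>>2=9
after AND r0, r7, #31: r0=76&31=12
after SUB r7, r0, r0: r7=12-12=0
after ADD r7, r0, r0: r7=12+12=24
after ADD r7, r7, #4: r7=24+4=28
after SUB r0, r0, #18: r0=12-18=-6
after ADD r7, r0, #10: r7=(-6)+10=4
halt.

-6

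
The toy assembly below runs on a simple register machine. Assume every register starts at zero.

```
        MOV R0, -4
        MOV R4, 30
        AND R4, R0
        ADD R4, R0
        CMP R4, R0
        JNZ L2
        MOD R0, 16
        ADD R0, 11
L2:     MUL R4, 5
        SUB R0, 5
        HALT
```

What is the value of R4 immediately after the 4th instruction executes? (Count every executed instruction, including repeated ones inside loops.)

MOV R0, -4 → R0=-4
MOV R4, 30 → R4=30
AND R4, R0 → R4=30&(-4)=28
ADD R4, R0 → R4=28+(-4)=24
After step 4: R4 = 24.

24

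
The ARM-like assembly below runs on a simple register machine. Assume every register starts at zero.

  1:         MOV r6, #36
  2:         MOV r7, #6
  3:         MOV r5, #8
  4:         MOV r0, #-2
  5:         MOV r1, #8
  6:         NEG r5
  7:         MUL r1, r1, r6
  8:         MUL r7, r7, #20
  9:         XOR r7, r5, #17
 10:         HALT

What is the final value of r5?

r6=36
r7=6
r5=8
r0=-2
r1=8
r5=-(8)=-8
r1=8*36=288
r7=6*20=120
r7=(-8)^17=-23
halt.

-8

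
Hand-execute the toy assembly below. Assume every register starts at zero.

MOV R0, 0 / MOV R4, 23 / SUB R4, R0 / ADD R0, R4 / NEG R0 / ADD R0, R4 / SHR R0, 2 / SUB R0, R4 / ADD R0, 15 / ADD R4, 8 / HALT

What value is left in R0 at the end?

R0=0
R4=23
R4=23-0=23
R0=0+23=23
R0=-(23)=-23
R0=(-23)+23=0
R0=0>>2=0
R0=0-23=-23
R0=(-23)+15=-8
R4=23+8=31
halt.

-8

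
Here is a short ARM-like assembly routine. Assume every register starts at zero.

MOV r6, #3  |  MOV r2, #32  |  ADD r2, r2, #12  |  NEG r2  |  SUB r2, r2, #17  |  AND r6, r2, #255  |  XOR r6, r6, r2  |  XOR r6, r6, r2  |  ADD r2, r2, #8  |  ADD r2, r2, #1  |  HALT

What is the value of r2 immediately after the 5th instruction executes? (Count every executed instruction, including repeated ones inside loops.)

-61

MOV r6, #3 → r6=3
MOV r2, #32 → r2=32
ADD r2, r2, #12 → r2=32+12=44
NEG r2 → r2=-(44)=-44
SUB r2, r2, #17 → r2=(-44)-17=-61
After step 5: r2 = -61.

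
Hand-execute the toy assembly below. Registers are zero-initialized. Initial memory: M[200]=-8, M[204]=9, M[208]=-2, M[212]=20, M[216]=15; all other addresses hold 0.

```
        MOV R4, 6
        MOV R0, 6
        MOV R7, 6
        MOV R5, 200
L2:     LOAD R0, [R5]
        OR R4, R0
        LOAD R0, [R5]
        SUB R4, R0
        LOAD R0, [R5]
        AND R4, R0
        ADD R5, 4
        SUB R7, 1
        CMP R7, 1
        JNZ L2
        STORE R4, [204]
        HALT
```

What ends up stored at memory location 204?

after MOV R4, 6: R4=6
after MOV R0, 6: R0=6
after MOV R7, 6: R7=6
after MOV R5, 200: R5=200
after LOAD R0, [R5]: R0=M[200]=-8
after OR R4, R0: R4=6|(-8)=-2
after LOAD R0, [R5]: R0=M[200]=-8
after SUB R4, R0: R4=(-2)-(-8)=6
after LOAD R0, [R5]: R0=M[200]=-8
after AND R4, R0: R4=6&(-8)=0
after ADD R5, 4: R5=200+4=204
after SUB R7, 1: R7=6-1=5
CMP R7, 1  (cmp 5,1)
JNZ L2: taken
after LOAD R0, [R5]: R0=M[204]=9
after OR R4, R0: R4=0|9=9
after LOAD R0, [R5]: R0=M[204]=9
after SUB R4, R0: R4=9-9=0
after LOAD R0, [R5]: R0=M[204]=9
after AND R4, R0: R4=0&9=0
after ADD R5, 4: R5=204+4=208
after SUB R7, 1: R7=5-1=4
CMP R7, 1  (cmp 4,1)
JNZ L2: taken
after LOAD R0, [R5]: R0=M[208]=-2
after OR R4, R0: R4=0|(-2)=-2
after LOAD R0, [R5]: R0=M[208]=-2
after SUB R4, R0: R4=(-2)-(-2)=0
after LOAD R0, [R5]: R0=M[208]=-2
after AND R4, R0: R4=0&(-2)=0
after ADD R5, 4: R5=208+4=212
after SUB R7, 1: R7=4-1=3
CMP R7, 1  (cmp 3,1)
JNZ L2: taken
after LOAD R0, [R5]: R0=M[212]=20
after OR R4, R0: R4=0|20=20
after LOAD R0, [R5]: R0=M[212]=20
after SUB R4, R0: R4=20-20=0
after LOAD R0, [R5]: R0=M[212]=20
after AND R4, R0: R4=0&20=0
after ADD R5, 4: R5=212+4=216
after SUB R7, 1: R7=3-1=2
CMP R7, 1  (cmp 2,1)
JNZ L2: taken
after LOAD R0, [R5]: R0=M[216]=15
after OR R4, R0: R4=0|15=15
after LOAD R0, [R5]: R0=M[216]=15
after SUB R4, R0: R4=15-15=0
after LOAD R0, [R5]: R0=M[216]=15
after AND R4, R0: R4=0&15=0
after ADD R5, 4: R5=216+4=220
after SUB R7, 1: R7=2-1=1
CMP R7, 1  (cmp 1,1)
JNZ L2: not taken
STORE R4, [204] → M[204]=0
halt.

0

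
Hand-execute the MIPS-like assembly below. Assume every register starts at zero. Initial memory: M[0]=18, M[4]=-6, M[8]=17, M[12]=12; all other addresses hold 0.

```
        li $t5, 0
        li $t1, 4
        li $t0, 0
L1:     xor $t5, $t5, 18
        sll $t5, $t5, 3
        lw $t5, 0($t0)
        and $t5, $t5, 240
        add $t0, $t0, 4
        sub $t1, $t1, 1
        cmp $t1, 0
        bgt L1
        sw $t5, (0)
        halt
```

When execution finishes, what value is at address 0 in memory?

after li $t5, 0: $t5=0
after li $t1, 4: $t1=4
after li $t0, 0: $t0=0
after xor $t5, $t5, 18: $t5=0^18=18
after sll $t5, $t5, 3: $t5=18<<3=144
after lw $t5, 0($t0): $t5=M[0]=18
after and $t5, $t5, 240: $t5=18&240=16
after add $t0, $t0, 4: $t0=0+4=4
after sub $t1, $t1, 1: $t1=4-1=3
cmp $t1, 0  (cmp 3,0)
bgt L1: taken
after xor $t5, $t5, 18: $t5=16^18=2
after sll $t5, $t5, 3: $t5=2<<3=16
after lw $t5, 0($t0): $t5=M[4]=-6
after and $t5, $t5, 240: $t5=(-6)&240=240
after add $t0, $t0, 4: $t0=4+4=8
after sub $t1, $t1, 1: $t1=3-1=2
cmp $t1, 0  (cmp 2,0)
bgt L1: taken
after xor $t5, $t5, 18: $t5=240^18=226
after sll $t5, $t5, 3: $t5=226<<3=1808
after lw $t5, 0($t0): $t5=M[8]=17
after and $t5, $t5, 240: $t5=17&240=16
after add $t0, $t0, 4: $t0=8+4=12
after sub $t1, $t1, 1: $t1=2-1=1
cmp $t1, 0  (cmp 1,0)
bgt L1: taken
after xor $t5, $t5, 18: $t5=16^18=2
after sll $t5, $t5, 3: $t5=2<<3=16
after lw $t5, 0($t0): $t5=M[12]=12
after and $t5, $t5, 240: $t5=12&240=0
after add $t0, $t0, 4: $t0=12+4=16
after sub $t1, $t1, 1: $t1=1-1=0
cmp $t1, 0  (cmp 0,0)
bgt L1: not taken
sw $t5, (0) → M[0]=0
halt.

0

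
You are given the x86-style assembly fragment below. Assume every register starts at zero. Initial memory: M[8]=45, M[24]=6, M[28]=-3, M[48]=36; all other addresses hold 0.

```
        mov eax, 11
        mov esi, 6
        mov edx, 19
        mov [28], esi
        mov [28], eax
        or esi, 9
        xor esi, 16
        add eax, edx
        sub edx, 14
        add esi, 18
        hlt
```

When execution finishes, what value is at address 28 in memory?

11

mov eax, 11 → eax=11
mov esi, 6 → esi=6
mov edx, 19 → edx=19
mov [28], esi → M[28]=6
mov [28], eax → M[28]=11
or esi, 9 → esi=6|9=15
xor esi, 16 → esi=15^16=31
add eax, edx → eax=11+19=30
sub edx, 14 → edx=19-14=5
add esi, 18 → esi=31+18=49
halt.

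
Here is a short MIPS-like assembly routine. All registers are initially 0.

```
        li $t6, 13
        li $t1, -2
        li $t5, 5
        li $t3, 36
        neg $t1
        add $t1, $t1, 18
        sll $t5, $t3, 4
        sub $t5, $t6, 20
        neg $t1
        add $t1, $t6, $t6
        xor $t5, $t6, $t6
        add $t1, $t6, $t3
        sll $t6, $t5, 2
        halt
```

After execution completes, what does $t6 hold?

0

$t6=13
$t1=-2
$t5=5
$t3=36
$t1=-(-2)=2
$t1=2+18=20
$t5=36<<4=576
$t5=13-20=-7
$t1=-(20)=-20
$t1=13+13=26
$t5=13^13=0
$t1=13+36=49
$t6=0<<2=0
halt.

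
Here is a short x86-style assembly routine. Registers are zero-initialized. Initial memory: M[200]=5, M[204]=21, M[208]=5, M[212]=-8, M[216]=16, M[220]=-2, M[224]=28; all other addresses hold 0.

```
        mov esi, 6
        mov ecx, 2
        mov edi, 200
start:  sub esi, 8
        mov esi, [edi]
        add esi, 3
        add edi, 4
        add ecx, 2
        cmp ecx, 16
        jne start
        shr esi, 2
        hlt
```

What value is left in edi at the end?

mov esi, 6 → esi=6
mov ecx, 2 → ecx=2
mov edi, 200 → edi=200
sub esi, 8 → esi=6-8=-2
mov esi, [edi] → esi=M[200]=5
add esi, 3 → esi=5+3=8
add edi, 4 → edi=200+4=204
add ecx, 2 → ecx=2+2=4
cmp ecx, 16  (cmp 4,16)
jne start: taken
sub esi, 8 → esi=8-8=0
mov esi, [edi] → esi=M[204]=21
add esi, 3 → esi=21+3=24
add edi, 4 → edi=204+4=208
add ecx, 2 → ecx=4+2=6
cmp ecx, 16  (cmp 6,16)
jne start: taken
sub esi, 8 → esi=24-8=16
mov esi, [edi] → esi=M[208]=5
add esi, 3 → esi=5+3=8
add edi, 4 → edi=208+4=212
add ecx, 2 → ecx=6+2=8
cmp ecx, 16  (cmp 8,16)
jne start: taken
sub esi, 8 → esi=8-8=0
mov esi, [edi] → esi=M[212]=-8
add esi, 3 → esi=(-8)+3=-5
add edi, 4 → edi=212+4=216
add ecx, 2 → ecx=8+2=10
cmp ecx, 16  (cmp 10,16)
jne start: taken
sub esi, 8 → esi=(-5)-8=-13
mov esi, [edi] → esi=M[216]=16
add esi, 3 → esi=16+3=19
add edi, 4 → edi=216+4=220
add ecx, 2 → ecx=10+2=12
cmp ecx, 16  (cmp 12,16)
jne start: taken
sub esi, 8 → esi=19-8=11
mov esi, [edi] → esi=M[220]=-2
add esi, 3 → esi=(-2)+3=1
add edi, 4 → edi=220+4=224
add ecx, 2 → ecx=12+2=14
cmp ecx, 16  (cmp 14,16)
jne start: taken
sub esi, 8 → esi=1-8=-7
mov esi, [edi] → esi=M[224]=28
add esi, 3 → esi=28+3=31
add edi, 4 → edi=224+4=228
add ecx, 2 → ecx=14+2=16
cmp ecx, 16  (cmp 16,16)
jne start: not taken
shr esi, 2 → esi=31>>2=7
halt.

228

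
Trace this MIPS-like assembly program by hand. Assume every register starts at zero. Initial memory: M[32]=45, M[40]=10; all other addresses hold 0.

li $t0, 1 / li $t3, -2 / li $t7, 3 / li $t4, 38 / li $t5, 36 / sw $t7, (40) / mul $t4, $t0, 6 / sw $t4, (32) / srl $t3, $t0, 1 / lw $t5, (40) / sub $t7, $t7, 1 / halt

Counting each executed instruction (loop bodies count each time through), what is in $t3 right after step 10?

li $t0, 1 → $t0=1
li $t3, -2 → $t3=-2
li $t7, 3 → $t7=3
li $t4, 38 → $t4=38
li $t5, 36 → $t5=36
sw $t7, (40) → M[40]=3
mul $t4, $t0, 6 → $t4=1*6=6
sw $t4, (32) → M[32]=6
srl $t3, $t0, 1 → $t3=1>>1=0
lw $t5, (40) → $t5=M[40]=3
After step 10: $t3 = 0.

0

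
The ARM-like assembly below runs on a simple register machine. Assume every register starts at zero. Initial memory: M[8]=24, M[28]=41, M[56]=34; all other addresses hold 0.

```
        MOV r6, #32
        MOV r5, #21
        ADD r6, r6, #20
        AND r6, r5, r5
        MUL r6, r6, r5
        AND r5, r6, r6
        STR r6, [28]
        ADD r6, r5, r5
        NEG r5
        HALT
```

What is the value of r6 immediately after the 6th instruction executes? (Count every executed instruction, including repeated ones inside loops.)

after MOV r6, #32: r6=32
after MOV r5, #21: r5=21
after ADD r6, r6, #20: r6=32+20=52
after AND r6, r5, r5: r6=21&21=21
after MUL r6, r6, r5: r6=21*21=441
after AND r5, r6, r6: r5=441&441=441
After step 6: r6 = 441.

441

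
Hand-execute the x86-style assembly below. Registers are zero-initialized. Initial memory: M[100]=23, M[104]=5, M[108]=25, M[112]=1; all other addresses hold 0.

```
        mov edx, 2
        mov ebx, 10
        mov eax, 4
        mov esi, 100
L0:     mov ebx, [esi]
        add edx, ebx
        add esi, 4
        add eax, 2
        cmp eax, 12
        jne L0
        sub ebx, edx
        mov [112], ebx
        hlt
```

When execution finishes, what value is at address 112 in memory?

after mov edx, 2: edx=2
after mov ebx, 10: ebx=10
after mov eax, 4: eax=4
after mov esi, 100: esi=100
after mov ebx, [esi]: ebx=M[100]=23
after add edx, ebx: edx=2+23=25
after add esi, 4: esi=100+4=104
after add eax, 2: eax=4+2=6
cmp eax, 12  (cmp 6,12)
jne L0: taken
after mov ebx, [esi]: ebx=M[104]=5
after add edx, ebx: edx=25+5=30
after add esi, 4: esi=104+4=108
after add eax, 2: eax=6+2=8
cmp eax, 12  (cmp 8,12)
jne L0: taken
after mov ebx, [esi]: ebx=M[108]=25
after add edx, ebx: edx=30+25=55
after add esi, 4: esi=108+4=112
after add eax, 2: eax=8+2=10
cmp eax, 12  (cmp 10,12)
jne L0: taken
after mov ebx, [esi]: ebx=M[112]=1
after add edx, ebx: edx=55+1=56
after add esi, 4: esi=112+4=116
after add eax, 2: eax=10+2=12
cmp eax, 12  (cmp 12,12)
jne L0: not taken
after sub ebx, edx: ebx=1-56=-55
mov [112], ebx → M[112]=-55
halt.

-55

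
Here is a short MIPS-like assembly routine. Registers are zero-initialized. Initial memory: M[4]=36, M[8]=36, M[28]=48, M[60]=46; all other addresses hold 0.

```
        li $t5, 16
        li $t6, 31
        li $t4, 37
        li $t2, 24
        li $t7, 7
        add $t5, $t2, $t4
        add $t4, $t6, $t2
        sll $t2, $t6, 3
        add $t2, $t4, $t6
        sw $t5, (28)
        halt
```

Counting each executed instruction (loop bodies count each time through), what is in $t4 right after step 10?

55

after li $t5, 16: $t5=16
after li $t6, 31: $t6=31
after li $t4, 37: $t4=37
after li $t2, 24: $t2=24
after li $t7, 7: $t7=7
after add $t5, $t2, $t4: $t5=24+37=61
after add $t4, $t6, $t2: $t4=31+24=55
after sll $t2, $t6, 3: $t2=31<<3=248
after add $t2, $t4, $t6: $t2=55+31=86
sw $t5, (28) → M[28]=61
After step 10: $t4 = 55.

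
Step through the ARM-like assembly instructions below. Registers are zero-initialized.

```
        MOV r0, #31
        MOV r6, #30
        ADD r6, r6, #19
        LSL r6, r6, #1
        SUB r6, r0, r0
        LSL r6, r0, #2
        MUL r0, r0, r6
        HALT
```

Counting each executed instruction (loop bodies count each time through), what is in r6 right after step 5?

MOV r0, #31 → r0=31
MOV r6, #30 → r6=30
ADD r6, r6, #19 → r6=30+19=49
LSL r6, r6, #1 → r6=49<<1=98
SUB r6, r0, r0 → r6=31-31=0
After step 5: r6 = 0.

0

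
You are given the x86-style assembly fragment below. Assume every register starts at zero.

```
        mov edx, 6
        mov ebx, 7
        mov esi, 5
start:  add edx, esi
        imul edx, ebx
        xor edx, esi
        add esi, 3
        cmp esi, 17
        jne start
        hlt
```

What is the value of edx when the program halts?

edx=6
ebx=7
esi=5
edx=6+5=11
edx=11*7=77
edx=77^5=72
esi=5+3=8
cmp esi, 17  (cmp 8,17)
jne start: taken
edx=72+8=80
edx=80*7=560
edx=560^8=568
esi=8+3=11
cmp esi, 17  (cmp 11,17)
jne start: taken
edx=568+11=579
edx=579*7=4053
edx=4053^11=4062
esi=11+3=14
cmp esi, 17  (cmp 14,17)
jne start: taken
edx=4062+14=4076
edx=4076*7=28532
edx=28532^14=28538
esi=14+3=17
cmp esi, 17  (cmp 17,17)
jne start: not taken
halt.

28538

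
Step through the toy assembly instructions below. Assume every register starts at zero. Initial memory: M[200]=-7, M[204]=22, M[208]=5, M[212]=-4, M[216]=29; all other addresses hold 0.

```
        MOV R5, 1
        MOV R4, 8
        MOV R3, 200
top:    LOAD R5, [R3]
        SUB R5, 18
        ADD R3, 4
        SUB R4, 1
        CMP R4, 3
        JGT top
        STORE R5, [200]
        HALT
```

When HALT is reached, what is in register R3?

220

R5=1
R4=8
R3=200
R5=M[200]=-7
R5=(-7)-18=-25
R3=200+4=204
R4=8-1=7
CMP R4, 3  (cmp 7,3)
JGT top: taken
R5=M[204]=22
R5=22-18=4
R3=204+4=208
R4=7-1=6
CMP R4, 3  (cmp 6,3)
JGT top: taken
R5=M[208]=5
R5=5-18=-13
R3=208+4=212
R4=6-1=5
CMP R4, 3  (cmp 5,3)
JGT top: taken
R5=M[212]=-4
R5=(-4)-18=-22
R3=212+4=216
R4=5-1=4
CMP R4, 3  (cmp 4,3)
JGT top: taken
R5=M[216]=29
R5=29-18=11
R3=216+4=220
R4=4-1=3
CMP R4, 3  (cmp 3,3)
JGT top: not taken
STORE R5, [200] → M[200]=11
halt.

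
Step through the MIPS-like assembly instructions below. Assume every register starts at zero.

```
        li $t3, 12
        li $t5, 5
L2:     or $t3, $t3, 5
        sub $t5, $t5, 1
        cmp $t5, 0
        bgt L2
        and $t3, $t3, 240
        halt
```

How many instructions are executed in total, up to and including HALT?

$t3=12
$t5=5
$t3=12|5=13
$t5=5-1=4
cmp $t5, 0  (cmp 4,0)
bgt L2: taken
$t3=13|5=13
$t5=4-1=3
cmp $t5, 0  (cmp 3,0)
bgt L2: taken
$t3=13|5=13
$t5=3-1=2
cmp $t5, 0  (cmp 2,0)
bgt L2: taken
$t3=13|5=13
$t5=2-1=1
cmp $t5, 0  (cmp 1,0)
bgt L2: taken
$t3=13|5=13
$t5=1-1=0
cmp $t5, 0  (cmp 0,0)
bgt L2: not taken
$t3=13&240=0
halt.
Total executed instructions: 24.

24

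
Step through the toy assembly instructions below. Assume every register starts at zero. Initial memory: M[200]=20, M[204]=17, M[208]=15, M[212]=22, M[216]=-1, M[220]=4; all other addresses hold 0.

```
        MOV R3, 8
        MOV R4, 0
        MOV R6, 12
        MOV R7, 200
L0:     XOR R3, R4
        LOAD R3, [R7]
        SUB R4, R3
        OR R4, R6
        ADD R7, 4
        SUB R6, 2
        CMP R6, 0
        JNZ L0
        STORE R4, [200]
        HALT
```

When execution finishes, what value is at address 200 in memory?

-77

MOV R3, 8 → R3=8
MOV R4, 0 → R4=0
MOV R6, 12 → R6=12
MOV R7, 200 → R7=200
XOR R3, R4 → R3=8^0=8
LOAD R3, [R7] → R3=M[200]=20
SUB R4, R3 → R4=0-20=-20
OR R4, R6 → R4=(-20)|12=-20
ADD R7, 4 → R7=200+4=204
SUB R6, 2 → R6=12-2=10
CMP R6, 0  (cmp 10,0)
JNZ L0: taken
XOR R3, R4 → R3=20^(-20)=-8
LOAD R3, [R7] → R3=M[204]=17
SUB R4, R3 → R4=(-20)-17=-37
OR R4, R6 → R4=(-37)|10=-37
ADD R7, 4 → R7=204+4=208
SUB R6, 2 → R6=10-2=8
CMP R6, 0  (cmp 8,0)
JNZ L0: taken
XOR R3, R4 → R3=17^(-37)=-54
LOAD R3, [R7] → R3=M[208]=15
SUB R4, R3 → R4=(-37)-15=-52
OR R4, R6 → R4=(-52)|8=-52
ADD R7, 4 → R7=208+4=212
SUB R6, 2 → R6=8-2=6
CMP R6, 0  (cmp 6,0)
JNZ L0: taken
XOR R3, R4 → R3=15^(-52)=-61
LOAD R3, [R7] → R3=M[212]=22
SUB R4, R3 → R4=(-52)-22=-74
OR R4, R6 → R4=(-74)|6=-74
ADD R7, 4 → R7=212+4=216
SUB R6, 2 → R6=6-2=4
CMP R6, 0  (cmp 4,0)
JNZ L0: taken
XOR R3, R4 → R3=22^(-74)=-96
LOAD R3, [R7] → R3=M[216]=-1
SUB R4, R3 → R4=(-74)-(-1)=-73
OR R4, R6 → R4=(-73)|4=-73
ADD R7, 4 → R7=216+4=220
SUB R6, 2 → R6=4-2=2
CMP R6, 0  (cmp 2,0)
JNZ L0: taken
XOR R3, R4 → R3=(-1)^(-73)=72
LOAD R3, [R7] → R3=M[220]=4
SUB R4, R3 → R4=(-73)-4=-77
OR R4, R6 → R4=(-77)|2=-77
ADD R7, 4 → R7=220+4=224
SUB R6, 2 → R6=2-2=0
CMP R6, 0  (cmp 0,0)
JNZ L0: not taken
STORE R4, [200] → M[200]=-77
halt.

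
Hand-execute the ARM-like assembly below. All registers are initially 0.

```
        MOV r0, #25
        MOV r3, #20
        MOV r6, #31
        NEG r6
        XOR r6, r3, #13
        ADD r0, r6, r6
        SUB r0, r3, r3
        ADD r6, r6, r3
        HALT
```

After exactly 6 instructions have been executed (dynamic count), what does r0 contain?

after MOV r0, #25: r0=25
after MOV r3, #20: r3=20
after MOV r6, #31: r6=31
after NEG r6: r6=-(31)=-31
after XOR r6, r3, #13: r6=20^13=25
after ADD r0, r6, r6: r0=25+25=50
After step 6: r0 = 50.

50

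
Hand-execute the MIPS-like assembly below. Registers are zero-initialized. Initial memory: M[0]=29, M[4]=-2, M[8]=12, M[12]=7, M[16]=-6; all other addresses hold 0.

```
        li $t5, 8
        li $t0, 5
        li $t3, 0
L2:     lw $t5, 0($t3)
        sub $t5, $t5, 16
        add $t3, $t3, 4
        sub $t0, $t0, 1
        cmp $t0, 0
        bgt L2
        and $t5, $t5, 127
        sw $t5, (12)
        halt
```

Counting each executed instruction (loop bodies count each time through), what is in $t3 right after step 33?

20

after li $t5, 8: $t5=8
after li $t0, 5: $t0=5
after li $t3, 0: $t3=0
after lw $t5, 0($t3): $t5=M[0]=29
after sub $t5, $t5, 16: $t5=29-16=13
after add $t3, $t3, 4: $t3=0+4=4
after sub $t0, $t0, 1: $t0=5-1=4
cmp $t0, 0  (cmp 4,0)
bgt L2: taken
after lw $t5, 0($t3): $t5=M[4]=-2
after sub $t5, $t5, 16: $t5=(-2)-16=-18
after add $t3, $t3, 4: $t3=4+4=8
after sub $t0, $t0, 1: $t0=4-1=3
cmp $t0, 0  (cmp 3,0)
bgt L2: taken
after lw $t5, 0($t3): $t5=M[8]=12
after sub $t5, $t5, 16: $t5=12-16=-4
after add $t3, $t3, 4: $t3=8+4=12
after sub $t0, $t0, 1: $t0=3-1=2
cmp $t0, 0  (cmp 2,0)
bgt L2: taken
after lw $t5, 0($t3): $t5=M[12]=7
after sub $t5, $t5, 16: $t5=7-16=-9
after add $t3, $t3, 4: $t3=12+4=16
after sub $t0, $t0, 1: $t0=2-1=1
cmp $t0, 0  (cmp 1,0)
bgt L2: taken
after lw $t5, 0($t3): $t5=M[16]=-6
after sub $t5, $t5, 16: $t5=(-6)-16=-22
after add $t3, $t3, 4: $t3=16+4=20
after sub $t0, $t0, 1: $t0=1-1=0
cmp $t0, 0  (cmp 0,0)
bgt L2: not taken
After step 33: $t3 = 20.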